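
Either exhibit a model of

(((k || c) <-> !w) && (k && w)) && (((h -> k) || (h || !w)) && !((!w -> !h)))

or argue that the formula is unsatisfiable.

No satisfying assignment exists.

Case w = True: the conjunct !((!w -> !h)) becomes !((False -> !h)) = False.
Case w = False: the conjunct w is False.
Both cases fail — unsatisfiable.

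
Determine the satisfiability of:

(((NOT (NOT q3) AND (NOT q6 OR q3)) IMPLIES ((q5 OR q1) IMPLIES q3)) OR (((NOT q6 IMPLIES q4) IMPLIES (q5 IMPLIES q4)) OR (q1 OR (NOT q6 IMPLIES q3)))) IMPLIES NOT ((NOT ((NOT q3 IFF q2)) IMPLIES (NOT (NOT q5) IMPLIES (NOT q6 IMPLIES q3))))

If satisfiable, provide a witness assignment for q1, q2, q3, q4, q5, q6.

q1=T, q2=F, q3=F, q4=F, q5=T, q6=F

  (((NOT (NOT q3) AND (NOT q6 OR q3)) IMPLIES ((q5 OR q1) IMPLIES q3)) OR (((NOT q6 IMPLIES q4) IMPLIES (q5 IMPLIES q4)) OR (q1 OR (NOT q6 IMPLIES q3)))) IMPLIES NOT ((NOT ((NOT q3 IFF q2)) IMPLIES (NOT (NOT q5) IMPLIES (NOT q6 IMPLIES q3)))) = True
    ((NOT (NOT q3) AND (NOT q6 OR q3)) IMPLIES ((q5 OR q1) IMPLIES q3)) OR (((NOT q6 IMPLIES q4) IMPLIES (q5 IMPLIES q4)) OR (q1 OR (NOT q6 IMPLIES q3))) = True
      (NOT (NOT q3) AND (NOT q6 OR q3)) IMPLIES ((q5 OR q1) IMPLIES q3) = True
        NOT (NOT q3) AND (NOT q6 OR q3) = False
          NOT (NOT q3) = False
            NOT q3 = True
          NOT q6 OR q3 = True
            NOT q6 = True
        (q5 OR q1) IMPLIES q3 = False
          q5 OR q1 = True
      ((NOT q6 IMPLIES q4) IMPLIES (q5 IMPLIES q4)) OR (q1 OR (NOT q6 IMPLIES q3)) = True
        (NOT q6 IMPLIES q4) IMPLIES (q5 IMPLIES q4) = True
          NOT q6 IMPLIES q4 = False
            NOT q6 = True
          q5 IMPLIES q4 = False
        q1 OR (NOT q6 IMPLIES q3) = True
          NOT q6 IMPLIES q3 = False
            NOT q6 = True
    NOT ((NOT ((NOT q3 IFF q2)) IMPLIES (NOT (NOT q5) IMPLIES (NOT q6 IMPLIES q3)))) = True
      NOT ((NOT q3 IFF q2)) IMPLIES (NOT (NOT q5) IMPLIES (NOT q6 IMPLIES q3)) = False
        NOT ((NOT q3 IFF q2)) = True
          NOT q3 IFF q2 = False
            NOT q3 = True
        NOT (NOT q5) IMPLIES (NOT q6 IMPLIES q3) = False
          NOT (NOT q5) = True
            NOT q5 = False
          NOT q6 IMPLIES q3 = False
            NOT q6 = True
The formula evaluates to True.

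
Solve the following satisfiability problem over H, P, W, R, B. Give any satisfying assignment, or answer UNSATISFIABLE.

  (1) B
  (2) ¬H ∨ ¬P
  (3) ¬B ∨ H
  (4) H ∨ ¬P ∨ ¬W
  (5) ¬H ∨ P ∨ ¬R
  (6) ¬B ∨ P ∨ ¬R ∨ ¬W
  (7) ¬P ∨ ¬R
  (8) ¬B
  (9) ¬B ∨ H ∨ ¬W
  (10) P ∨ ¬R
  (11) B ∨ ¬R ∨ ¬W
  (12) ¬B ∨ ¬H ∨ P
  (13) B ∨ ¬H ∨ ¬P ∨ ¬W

Case B = True:
  Clause (¬B) is falsified — contradiction.
Case B = False:
  Clause (B) is falsified — contradiction.
Both cases fail, so the formula is unsatisfiable.

UNSATISFIABLE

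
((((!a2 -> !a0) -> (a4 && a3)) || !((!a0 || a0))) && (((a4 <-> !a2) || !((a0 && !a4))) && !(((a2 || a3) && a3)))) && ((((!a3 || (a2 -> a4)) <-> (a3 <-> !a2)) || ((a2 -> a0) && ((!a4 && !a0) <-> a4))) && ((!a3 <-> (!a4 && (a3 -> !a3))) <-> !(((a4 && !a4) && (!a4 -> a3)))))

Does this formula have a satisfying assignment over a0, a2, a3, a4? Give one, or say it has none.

Unsatisfiable

Case a3 = True: the conjunct !(((a2 || a3) && a3)) becomes !((True && True)) = False.
Case a3 = False: the formula simplifies to ((!((!a2 -> !a0)) || !((!a0 || a0))) && ((a4 <-> !a2) || !((a0 && !a4)))) && ((a2 || ((a2 -> a0) && ((!a4 && !a0) <-> a4))) && (!a4 <-> !(((a4 && !a4) && a4)))).
  a4 = True: the conjunct !a4 <-> !(((a4 && !a4) && a4)) becomes !True <-> !False = False.
  a4 = False: simplifies to ((!((!a2 -> !a0)) || !((!a0 || a0))) && (a2 || !a0)) && (a2 || ((a2 -> a0) && a0)).
    a0 = True: simplifies to !a2 && a2.
      a2 = True: the conjunct !a2 is False.
      a2 = False: the conjunct a2 is False.
    a0 = False: the conjunct !((!a2 -> !a0)) || !((!a0 || a0)) becomes !True || !True = False.
Both cases fail — unsatisfiable.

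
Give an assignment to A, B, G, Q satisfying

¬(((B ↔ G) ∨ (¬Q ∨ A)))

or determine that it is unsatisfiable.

A=F; B=F; G=T; Q=T

  ¬(((B ↔ G) ∨ (¬Q ∨ A))) = True
    (B ↔ G) ∨ (¬Q ∨ A) = False
      B ↔ G = False
      ¬Q ∨ A = False
        ¬Q = False
The formula evaluates to True.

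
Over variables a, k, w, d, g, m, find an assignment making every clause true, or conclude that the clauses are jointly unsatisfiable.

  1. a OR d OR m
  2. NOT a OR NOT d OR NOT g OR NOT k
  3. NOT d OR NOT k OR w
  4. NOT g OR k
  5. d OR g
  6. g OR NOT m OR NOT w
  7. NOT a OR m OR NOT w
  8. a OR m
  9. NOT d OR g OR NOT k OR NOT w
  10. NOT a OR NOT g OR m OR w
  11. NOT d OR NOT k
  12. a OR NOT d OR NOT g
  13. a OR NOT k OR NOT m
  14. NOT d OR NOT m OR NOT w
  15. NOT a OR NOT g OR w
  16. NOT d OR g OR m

Set a = True.
Set k = False.
  then (NOT g OR k) forces g = False.
  then (d OR g) forces d = True.
  then (NOT d OR g OR m) forces m = True.
  then (g OR NOT m OR NOT w) forces w = False.
All clauses satisfied.

a=T, k=F, w=F, d=T, g=F, m=T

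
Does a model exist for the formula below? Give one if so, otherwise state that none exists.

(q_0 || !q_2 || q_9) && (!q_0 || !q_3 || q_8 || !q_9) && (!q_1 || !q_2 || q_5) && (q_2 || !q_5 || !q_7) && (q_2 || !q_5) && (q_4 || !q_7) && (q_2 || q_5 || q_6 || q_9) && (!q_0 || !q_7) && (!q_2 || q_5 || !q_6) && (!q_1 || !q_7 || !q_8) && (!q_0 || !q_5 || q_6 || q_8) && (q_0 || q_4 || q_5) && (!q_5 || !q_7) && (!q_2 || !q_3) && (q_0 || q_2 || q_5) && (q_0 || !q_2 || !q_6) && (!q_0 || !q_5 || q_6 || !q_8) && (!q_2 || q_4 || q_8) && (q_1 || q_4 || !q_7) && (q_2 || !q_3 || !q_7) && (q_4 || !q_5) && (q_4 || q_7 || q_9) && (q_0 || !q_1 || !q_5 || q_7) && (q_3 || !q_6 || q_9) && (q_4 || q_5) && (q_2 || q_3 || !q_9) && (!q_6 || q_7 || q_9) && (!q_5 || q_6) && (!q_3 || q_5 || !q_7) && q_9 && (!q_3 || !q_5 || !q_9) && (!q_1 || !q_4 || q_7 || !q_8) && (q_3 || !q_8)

q_0 = True, q_1 = False, q_2 = False, q_3 = True, q_4 = True, q_5 = False, q_6 = False, q_7 = False, q_8 = True, q_9 = True

Unit clause (q_9) forces q_9 = True.
Set q_0 = True.
  then (!q_0 || !q_7) forces q_7 = False.
Set q_1 = False.
Set q_2 = False.
  then (q_2 || !q_5) forces q_5 = False.
  then (q_4 || q_5) forces q_4 = True.
  then (q_2 || q_3 || !q_9) forces q_3 = True.
  then (!q_0 || !q_3 || q_8 || !q_9) forces q_8 = True.
Set q_6 = False.
All clauses satisfied.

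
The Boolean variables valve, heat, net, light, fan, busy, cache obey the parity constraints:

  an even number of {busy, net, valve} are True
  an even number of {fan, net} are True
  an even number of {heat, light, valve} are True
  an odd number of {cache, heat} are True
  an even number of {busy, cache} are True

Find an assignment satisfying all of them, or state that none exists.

valve: True, heat: False, net: False, light: True, fan: False, busy: True, cache: True

{busy, net, valve}: 2 true → even ✓
{fan, net}: 0 true → even ✓
{heat, light, valve}: 2 true → even ✓
{cache, heat}: 1 true → odd ✓
{busy, cache}: 2 true → even ✓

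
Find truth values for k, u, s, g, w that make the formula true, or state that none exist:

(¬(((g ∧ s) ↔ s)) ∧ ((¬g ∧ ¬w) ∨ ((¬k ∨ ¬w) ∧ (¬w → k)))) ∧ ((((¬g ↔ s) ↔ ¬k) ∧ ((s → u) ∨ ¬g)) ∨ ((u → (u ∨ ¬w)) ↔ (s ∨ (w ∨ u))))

k = True, u = False, s = True, g = False, w = False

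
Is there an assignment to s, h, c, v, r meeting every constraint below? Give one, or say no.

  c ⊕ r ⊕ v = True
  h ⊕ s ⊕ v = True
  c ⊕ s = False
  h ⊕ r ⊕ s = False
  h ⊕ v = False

Adding constraints 1, 3, 4, 5 mod 2: every variable appears an even number of times on the left, so the left side is 0.
But the right sides sum to 1 (mod 2). 0 ≠ 1 — the system is inconsistent.

The formula is unsatisfiable.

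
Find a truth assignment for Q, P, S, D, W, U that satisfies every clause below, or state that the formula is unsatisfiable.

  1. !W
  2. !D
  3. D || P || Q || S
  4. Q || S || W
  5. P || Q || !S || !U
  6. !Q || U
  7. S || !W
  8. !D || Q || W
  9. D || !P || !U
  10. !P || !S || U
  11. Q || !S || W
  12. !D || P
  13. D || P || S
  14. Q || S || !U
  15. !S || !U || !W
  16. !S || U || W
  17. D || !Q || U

Q = True, P = False, S = True, D = False, W = False, U = True

Unit clause (!W) forces W = False.
Unit clause (!D) forces D = False.
Try Q = False:
  (Q || S || W) forces S = True.
  clause (Q || !S || W) is falsified — backtrack.
So Q = True.
  then (!Q || U) forces U = True.
  then (D || !P || !U) forces P = False.
  then (D || P || S) forces S = True.
All clauses satisfied.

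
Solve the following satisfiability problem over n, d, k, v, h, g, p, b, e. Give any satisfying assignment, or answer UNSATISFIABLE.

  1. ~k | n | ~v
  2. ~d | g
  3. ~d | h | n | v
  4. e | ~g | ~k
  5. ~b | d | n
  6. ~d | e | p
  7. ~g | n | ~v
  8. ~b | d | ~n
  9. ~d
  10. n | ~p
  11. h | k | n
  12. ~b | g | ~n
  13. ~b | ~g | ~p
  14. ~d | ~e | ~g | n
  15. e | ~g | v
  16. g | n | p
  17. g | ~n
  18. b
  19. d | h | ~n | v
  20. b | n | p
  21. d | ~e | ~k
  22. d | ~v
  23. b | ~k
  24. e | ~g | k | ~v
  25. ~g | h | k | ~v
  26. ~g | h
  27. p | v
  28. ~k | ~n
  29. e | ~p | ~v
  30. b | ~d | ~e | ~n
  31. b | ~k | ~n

Case d = True:
  Clause (~d) is falsified — contradiction.
Case d = False:
  (b) forces b = True.
  (~b | d | n) forces n = True.
  Clause (~b | d | ~n) is falsified — contradiction.
Both cases fail, so the formula is unsatisfiable.

UNSATISFIABLE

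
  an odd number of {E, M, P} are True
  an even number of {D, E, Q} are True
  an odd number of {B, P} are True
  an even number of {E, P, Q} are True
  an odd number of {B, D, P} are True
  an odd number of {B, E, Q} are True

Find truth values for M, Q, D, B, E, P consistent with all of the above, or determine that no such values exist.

M = False, Q = True, D = False, B = True, E = True, P = False

{E, M, P}: 1 true → odd ✓
{D, E, Q}: 2 true → even ✓
{B, P}: 1 true → odd ✓
{E, P, Q}: 2 true → even ✓
{B, D, P}: 1 true → odd ✓
{B, E, Q}: 3 true → odd ✓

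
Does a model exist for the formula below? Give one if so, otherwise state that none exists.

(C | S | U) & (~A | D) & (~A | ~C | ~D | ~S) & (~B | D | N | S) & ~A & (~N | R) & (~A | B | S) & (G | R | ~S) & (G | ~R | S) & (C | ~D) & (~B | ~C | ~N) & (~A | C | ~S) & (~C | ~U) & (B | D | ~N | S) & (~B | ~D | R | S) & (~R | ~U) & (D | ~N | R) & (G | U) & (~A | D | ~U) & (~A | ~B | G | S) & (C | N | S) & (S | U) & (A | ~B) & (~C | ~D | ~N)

S=T, R=T, A=F, N=F, C=F, D=F, B=F, G=T, U=F

Unit clause (~A) forces A = False.
In (A | ~B) only ~B is left, so B = False.
Try S = False:
  (S | U) forces U = True.
  (~C | ~U) forces C = False.
  (C | ~D) forces D = False.
  (B | D | ~N | S) forces N = False.
  clause (C | N | S) is falsified — backtrack.
So S = True.
Set R = True.
  then (~R | ~U) forces U = False.
  then (G | U) forces G = True.
Set N = False.
Set C = False.
  then (C | ~D) forces D = False.
All clauses satisfied.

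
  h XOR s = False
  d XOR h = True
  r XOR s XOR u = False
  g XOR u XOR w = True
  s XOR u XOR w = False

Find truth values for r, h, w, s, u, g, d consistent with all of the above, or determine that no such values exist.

r=F; h=T; w=F; s=T; u=T; g=F; d=F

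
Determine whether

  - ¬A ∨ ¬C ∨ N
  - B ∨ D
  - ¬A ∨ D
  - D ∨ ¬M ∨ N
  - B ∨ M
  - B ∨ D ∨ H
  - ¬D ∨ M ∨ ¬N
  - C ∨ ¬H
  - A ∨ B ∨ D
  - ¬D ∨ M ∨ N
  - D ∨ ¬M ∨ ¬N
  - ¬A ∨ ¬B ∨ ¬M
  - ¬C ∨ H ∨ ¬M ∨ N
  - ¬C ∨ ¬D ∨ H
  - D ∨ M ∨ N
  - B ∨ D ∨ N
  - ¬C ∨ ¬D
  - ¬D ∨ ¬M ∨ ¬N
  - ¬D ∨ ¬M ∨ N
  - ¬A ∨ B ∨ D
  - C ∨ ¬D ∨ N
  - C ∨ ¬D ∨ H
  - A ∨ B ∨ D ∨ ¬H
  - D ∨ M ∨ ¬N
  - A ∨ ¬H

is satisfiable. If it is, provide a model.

Case D = True:
  (¬C ∨ ¬D) forces C = False.
  (C ∨ ¬H) forces H = False.
  Clause (C ∨ ¬D ∨ H) is falsified — contradiction.
Case D = False:
  (B ∨ D) forces B = True.
  (¬A ∨ D) forces A = False.
  (A ∨ ¬H) forces H = False.
  If M = True:
    (D ∨ ¬M ∨ N) forces N = True.
    clause (D ∨ ¬M ∨ ¬N) is falsified.
  If M = False:
    (D ∨ M ∨ N) forces N = True.
    clause (D ∨ M ∨ ¬N) is falsified.
  Every sub-case reaches a contradiction.
Both cases fail, so the formula is unsatisfiable.

Unsatisfiable — no assignment works.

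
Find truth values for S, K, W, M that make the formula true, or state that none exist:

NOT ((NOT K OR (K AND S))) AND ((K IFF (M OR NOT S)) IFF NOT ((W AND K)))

S = False, K = True, W = False, M = True

  NOT ((NOT K OR (K AND S))) = True
    NOT K OR (K AND S) = False
      NOT K = False
      K AND S = False
  (K IFF (M OR NOT S)) IFF NOT ((W AND K)) = True
    K IFF (M OR NOT S) = True
      M OR NOT S = True
        NOT S = True
    NOT ((W AND K)) = True
      W AND K = False
Both conjuncts True, so the formula holds.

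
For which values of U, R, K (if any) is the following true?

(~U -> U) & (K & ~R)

U = True, R = False, K = True

  ~U -> U = True
    ~U = False
  K & ~R = True
    ~R = True
Both conjuncts True, so the formula holds.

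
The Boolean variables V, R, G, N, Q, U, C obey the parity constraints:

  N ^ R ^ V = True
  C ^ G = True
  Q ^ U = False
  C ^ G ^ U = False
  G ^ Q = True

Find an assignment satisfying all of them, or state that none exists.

V=F; R=T; G=F; N=F; Q=T; U=T; C=T

N ^ R ^ V = F ^ T ^ F = True ✓
C ^ G = T ^ F = True ✓
Q ^ U = T ^ T = False ✓
C ^ G ^ U = T ^ F ^ T = False ✓
G ^ Q = F ^ T = True ✓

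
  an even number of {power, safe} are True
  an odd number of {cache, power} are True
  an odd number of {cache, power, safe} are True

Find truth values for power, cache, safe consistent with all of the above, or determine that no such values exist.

power: False, cache: True, safe: False

{power, safe}: 0 true → even ✓
{cache, power}: 1 true → odd ✓
{cache, power, safe}: 1 true → odd ✓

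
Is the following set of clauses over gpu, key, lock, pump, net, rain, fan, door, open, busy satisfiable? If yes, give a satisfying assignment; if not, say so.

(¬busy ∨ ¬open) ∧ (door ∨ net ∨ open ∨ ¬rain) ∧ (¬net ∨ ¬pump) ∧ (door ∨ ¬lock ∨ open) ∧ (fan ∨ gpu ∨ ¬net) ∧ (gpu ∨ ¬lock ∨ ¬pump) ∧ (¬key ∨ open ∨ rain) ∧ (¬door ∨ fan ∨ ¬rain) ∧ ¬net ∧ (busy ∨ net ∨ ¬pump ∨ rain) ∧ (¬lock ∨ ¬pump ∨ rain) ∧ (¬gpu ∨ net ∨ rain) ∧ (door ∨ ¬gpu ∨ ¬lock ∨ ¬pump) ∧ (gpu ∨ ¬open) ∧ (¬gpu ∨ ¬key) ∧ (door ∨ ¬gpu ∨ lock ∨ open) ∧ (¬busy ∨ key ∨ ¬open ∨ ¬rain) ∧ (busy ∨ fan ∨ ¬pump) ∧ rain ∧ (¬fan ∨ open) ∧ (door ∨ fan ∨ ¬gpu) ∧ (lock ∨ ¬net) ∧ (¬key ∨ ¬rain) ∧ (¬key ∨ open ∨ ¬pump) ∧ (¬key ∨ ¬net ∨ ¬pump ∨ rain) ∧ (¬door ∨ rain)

gpu=T, key=F, lock=T, pump=F, net=F, rain=T, fan=T, door=F, open=T, busy=F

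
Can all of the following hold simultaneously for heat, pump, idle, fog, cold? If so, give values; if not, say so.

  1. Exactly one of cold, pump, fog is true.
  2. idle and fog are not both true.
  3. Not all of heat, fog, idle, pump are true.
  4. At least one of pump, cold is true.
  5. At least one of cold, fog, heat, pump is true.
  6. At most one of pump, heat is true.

heat=T; pump=F; idle=T; fog=F; cold=T

  (1) {cold, pump, fog}: 1 true — exactly one ✓
  (2) idle=T, fog=F — not both ✓
  (3) {heat, fog, idle, pump}: 2/4 true — not all ✓
  (4) {pump, cold}: 1 true — at least one ✓
  (5) {cold, fog, heat, pump}: 2 true — at least one ✓
  (6) {pump, heat}: 1 true — at most one ✓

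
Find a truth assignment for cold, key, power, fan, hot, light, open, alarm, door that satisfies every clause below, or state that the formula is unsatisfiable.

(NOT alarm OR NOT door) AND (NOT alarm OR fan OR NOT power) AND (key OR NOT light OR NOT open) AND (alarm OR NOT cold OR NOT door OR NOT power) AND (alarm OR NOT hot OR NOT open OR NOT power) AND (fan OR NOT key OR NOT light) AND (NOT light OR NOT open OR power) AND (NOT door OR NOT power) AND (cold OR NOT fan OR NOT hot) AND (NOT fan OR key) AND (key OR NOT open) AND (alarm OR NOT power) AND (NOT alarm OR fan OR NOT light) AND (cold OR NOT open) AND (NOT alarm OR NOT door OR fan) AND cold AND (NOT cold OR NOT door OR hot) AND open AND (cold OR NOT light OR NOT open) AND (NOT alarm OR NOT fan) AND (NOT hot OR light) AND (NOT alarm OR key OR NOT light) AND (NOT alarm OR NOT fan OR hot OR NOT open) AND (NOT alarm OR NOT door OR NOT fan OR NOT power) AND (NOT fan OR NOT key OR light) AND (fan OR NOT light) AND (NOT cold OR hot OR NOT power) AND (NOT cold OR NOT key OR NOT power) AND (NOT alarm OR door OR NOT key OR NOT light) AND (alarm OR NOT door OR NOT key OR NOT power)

Unit clause (cold) forces cold = True.
Unit clause (open) forces open = True.
In (key OR NOT open) only key is left, so key = True.
In (NOT cold OR NOT key OR NOT power) only NOT power is left, so power = False.
In (NOT light OR NOT open OR power) only NOT light is left, so light = False.
In (NOT hot OR light) only NOT hot is left, so hot = False.
In (NOT fan OR NOT key OR light) only NOT fan is left, so fan = False.
In (NOT cold OR NOT door OR hot) only NOT door is left, so door = False.
Set alarm = True.
All clauses satisfied.

cold = True, key = True, power = False, fan = False, hot = False, light = False, open = True, alarm = True, door = False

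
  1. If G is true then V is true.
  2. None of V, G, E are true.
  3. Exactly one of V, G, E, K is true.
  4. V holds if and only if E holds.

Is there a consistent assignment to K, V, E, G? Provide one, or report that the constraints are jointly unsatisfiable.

K=T, V=F, E=F, G=F

  (1) G=F ⇒ V: vacuous ✓
  (2) {V, G, E}: 0 true — none ✓
  (3) {V, G, E, K}: 1 true — exactly one ✓
  (4) V=F, E=F — same ✓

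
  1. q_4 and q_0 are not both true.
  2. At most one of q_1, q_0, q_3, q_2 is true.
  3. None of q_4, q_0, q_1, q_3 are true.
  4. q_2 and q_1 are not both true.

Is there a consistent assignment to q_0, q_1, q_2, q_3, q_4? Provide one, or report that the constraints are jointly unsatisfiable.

q_0: False, q_1: False, q_2: True, q_3: False, q_4: False

  (1) q_4=F, q_0=F — not both ✓
  (2) {q_1, q_0, q_3, q_2}: 1 true — at most one ✓
  (3) {q_4, q_0, q_1, q_3}: 0 true — none ✓
  (4) q_2=T, q_1=F — not both ✓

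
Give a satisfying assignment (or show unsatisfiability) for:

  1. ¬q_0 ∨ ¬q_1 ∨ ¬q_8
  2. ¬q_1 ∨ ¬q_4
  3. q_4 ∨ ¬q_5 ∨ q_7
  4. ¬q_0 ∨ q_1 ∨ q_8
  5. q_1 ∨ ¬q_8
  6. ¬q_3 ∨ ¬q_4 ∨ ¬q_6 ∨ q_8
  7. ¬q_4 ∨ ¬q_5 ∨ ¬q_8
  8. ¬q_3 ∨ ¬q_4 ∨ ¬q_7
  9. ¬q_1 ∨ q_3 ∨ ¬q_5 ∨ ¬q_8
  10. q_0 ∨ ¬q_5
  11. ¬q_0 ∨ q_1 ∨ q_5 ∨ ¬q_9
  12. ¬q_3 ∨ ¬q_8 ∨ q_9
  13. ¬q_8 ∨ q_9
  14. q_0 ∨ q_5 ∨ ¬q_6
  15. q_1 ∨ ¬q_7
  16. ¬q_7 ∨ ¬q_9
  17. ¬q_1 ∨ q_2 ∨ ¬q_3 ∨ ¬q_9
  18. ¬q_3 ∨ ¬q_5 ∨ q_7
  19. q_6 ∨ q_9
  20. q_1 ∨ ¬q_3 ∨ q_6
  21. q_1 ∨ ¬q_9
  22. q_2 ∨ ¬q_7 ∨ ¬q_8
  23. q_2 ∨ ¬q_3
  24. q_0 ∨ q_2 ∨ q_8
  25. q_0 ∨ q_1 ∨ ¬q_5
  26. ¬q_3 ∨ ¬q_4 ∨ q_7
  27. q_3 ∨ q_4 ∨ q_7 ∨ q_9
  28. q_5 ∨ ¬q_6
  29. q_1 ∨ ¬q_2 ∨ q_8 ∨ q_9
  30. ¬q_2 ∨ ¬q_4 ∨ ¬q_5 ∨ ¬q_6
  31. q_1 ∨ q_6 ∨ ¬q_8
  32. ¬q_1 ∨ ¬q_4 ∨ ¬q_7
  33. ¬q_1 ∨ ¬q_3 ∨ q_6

q_0 = False, q_1 = True, q_2 = True, q_3 = False, q_4 = False, q_5 = False, q_6 = False, q_7 = False, q_8 = False, q_9 = True

Set q_0 = False.
  then (q_0 ∨ ¬q_5) forces q_5 = False.
  then (q_0 ∨ q_5 ∨ ¬q_6) forces q_6 = False.
  then (q_6 ∨ q_9) forces q_9 = True.
  then (q_1 ∨ ¬q_9) forces q_1 = True.
  then (¬q_1 ∨ ¬q_3 ∨ q_6) forces q_3 = False.
  then (¬q_1 ∨ ¬q_4) forces q_4 = False.
  then (¬q_7 ∨ ¬q_9) forces q_7 = False.
Set q_2 = True.
Set q_8 = False.
All clauses satisfied.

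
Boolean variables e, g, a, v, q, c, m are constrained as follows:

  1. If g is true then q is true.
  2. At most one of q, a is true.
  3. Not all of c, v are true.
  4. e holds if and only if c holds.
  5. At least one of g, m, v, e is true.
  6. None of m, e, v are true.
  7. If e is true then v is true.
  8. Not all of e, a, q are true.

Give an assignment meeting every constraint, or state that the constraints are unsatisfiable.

e = False, g = True, a = False, v = False, q = True, c = False, m = False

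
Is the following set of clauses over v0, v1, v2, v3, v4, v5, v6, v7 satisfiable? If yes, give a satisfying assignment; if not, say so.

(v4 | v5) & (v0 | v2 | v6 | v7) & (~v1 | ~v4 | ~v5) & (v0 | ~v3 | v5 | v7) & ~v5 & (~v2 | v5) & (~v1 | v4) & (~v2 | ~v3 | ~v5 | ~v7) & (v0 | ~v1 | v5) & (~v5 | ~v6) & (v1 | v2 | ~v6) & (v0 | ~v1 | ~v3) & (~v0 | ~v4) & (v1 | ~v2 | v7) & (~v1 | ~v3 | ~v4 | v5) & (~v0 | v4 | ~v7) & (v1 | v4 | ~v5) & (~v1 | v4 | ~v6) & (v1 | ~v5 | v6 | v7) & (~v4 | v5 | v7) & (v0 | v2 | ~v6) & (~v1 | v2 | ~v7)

Unit clause (~v5) forces v5 = False.
In (~v2 | v5) only ~v2 is left, so v2 = False.
In (v4 | v5) only v4 is left, so v4 = True.
In (~v0 | ~v4) only ~v0 is left, so v0 = False.
In (~v4 | v5 | v7) only v7 is left, so v7 = True.
In (v0 | v2 | ~v6) only ~v6 is left, so v6 = False.
In (~v1 | v2 | ~v7) only ~v1 is left, so v1 = False.
Set v3 = False.
All clauses satisfied.

v0 = False, v1 = False, v2 = False, v3 = False, v4 = True, v5 = False, v6 = False, v7 = True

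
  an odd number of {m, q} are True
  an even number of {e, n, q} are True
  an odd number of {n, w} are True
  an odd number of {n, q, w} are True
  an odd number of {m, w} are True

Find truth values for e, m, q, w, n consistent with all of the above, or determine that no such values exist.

e: True, m: True, q: False, w: False, n: True

{m, q}: 1 true → odd ✓
{e, n, q}: 2 true → even ✓
{n, w}: 1 true → odd ✓
{n, q, w}: 1 true → odd ✓
{m, w}: 1 true → odd ✓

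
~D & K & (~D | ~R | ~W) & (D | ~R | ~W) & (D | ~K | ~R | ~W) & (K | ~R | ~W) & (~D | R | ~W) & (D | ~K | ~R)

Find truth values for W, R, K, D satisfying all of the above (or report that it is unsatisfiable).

Unit clause (~D) forces D = False.
Unit clause (K) forces K = True.
In (D | ~K | ~R) only ~R is left, so R = False.
Set W = False.
Check each clause:
  (~D): ~D holds.
  (K): K holds.
  (~D | ~R | ~W): ~D holds.
  (D | ~R | ~W): ~R holds.
  (D | ~K | ~R | ~W): ~R holds.
  (K | ~R | ~W): K holds.
  (~D | R | ~W): ~D holds.
  (D | ~K | ~R): ~R holds.
All clauses satisfied.

W = False, R = False, K = True, D = False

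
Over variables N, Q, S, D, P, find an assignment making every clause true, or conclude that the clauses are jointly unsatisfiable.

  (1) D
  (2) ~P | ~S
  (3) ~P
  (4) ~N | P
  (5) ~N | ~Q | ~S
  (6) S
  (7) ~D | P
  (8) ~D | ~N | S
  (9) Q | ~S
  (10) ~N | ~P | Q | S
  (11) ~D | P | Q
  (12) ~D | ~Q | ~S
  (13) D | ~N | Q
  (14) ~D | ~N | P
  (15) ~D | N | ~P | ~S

No satisfying assignment exists.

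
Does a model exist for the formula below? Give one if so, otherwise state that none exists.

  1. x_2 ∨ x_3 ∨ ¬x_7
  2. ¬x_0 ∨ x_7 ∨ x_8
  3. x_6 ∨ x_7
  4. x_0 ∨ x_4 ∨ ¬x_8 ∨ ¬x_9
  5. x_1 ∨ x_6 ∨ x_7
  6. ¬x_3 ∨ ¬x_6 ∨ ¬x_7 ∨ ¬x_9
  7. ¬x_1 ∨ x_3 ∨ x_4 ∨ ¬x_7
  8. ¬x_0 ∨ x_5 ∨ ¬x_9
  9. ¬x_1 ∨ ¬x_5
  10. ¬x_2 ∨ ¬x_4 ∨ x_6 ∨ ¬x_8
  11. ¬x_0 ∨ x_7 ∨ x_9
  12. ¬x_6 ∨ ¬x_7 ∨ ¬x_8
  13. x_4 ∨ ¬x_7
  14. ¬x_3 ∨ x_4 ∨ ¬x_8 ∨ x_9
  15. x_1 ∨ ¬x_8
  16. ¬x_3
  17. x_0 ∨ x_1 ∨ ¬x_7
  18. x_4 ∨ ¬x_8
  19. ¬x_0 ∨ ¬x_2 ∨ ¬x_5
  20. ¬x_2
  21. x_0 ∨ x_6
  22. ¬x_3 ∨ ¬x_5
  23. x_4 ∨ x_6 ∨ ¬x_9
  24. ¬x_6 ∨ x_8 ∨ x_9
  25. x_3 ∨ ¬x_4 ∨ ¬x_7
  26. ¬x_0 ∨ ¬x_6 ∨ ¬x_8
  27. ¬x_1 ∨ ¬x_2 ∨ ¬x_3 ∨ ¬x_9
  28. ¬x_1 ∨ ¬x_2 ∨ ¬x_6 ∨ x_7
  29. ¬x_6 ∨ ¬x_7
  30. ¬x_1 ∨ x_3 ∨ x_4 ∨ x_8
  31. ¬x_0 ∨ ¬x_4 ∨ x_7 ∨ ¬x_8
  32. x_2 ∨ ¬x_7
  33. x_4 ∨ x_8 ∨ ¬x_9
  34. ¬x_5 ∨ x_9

x_0=F, x_1=T, x_2=F, x_3=F, x_4=T, x_5=F, x_6=T, x_7=F, x_8=T, x_9=F

Unit clause (¬x_3) forces x_3 = False.
Unit clause (¬x_2) forces x_2 = False.
In (x_2 ∨ ¬x_7) only ¬x_7 is left, so x_7 = False.
In (x_6 ∨ x_7) only x_6 is left, so x_6 = True.
Try x_0 = True:
  (¬x_0 ∨ x_7 ∨ x_8) forces x_8 = True.
  clause (¬x_0 ∨ ¬x_6 ∨ ¬x_8) is falsified — backtrack.
So x_0 = False.
Set x_1 = True.
  then (¬x_1 ∨ ¬x_5) forces x_5 = False.
Set x_4 = True.
Set x_8 = True.
Set x_9 = False.
All clauses satisfied.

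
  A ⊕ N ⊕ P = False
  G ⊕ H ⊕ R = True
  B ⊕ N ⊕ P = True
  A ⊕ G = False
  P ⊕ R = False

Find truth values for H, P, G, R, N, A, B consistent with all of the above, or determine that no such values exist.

H=T; P=T; G=T; R=T; N=F; A=T; B=F

A ⊕ N ⊕ P = T ⊕ F ⊕ T = False ✓
G ⊕ H ⊕ R = T ⊕ T ⊕ T = True ✓
B ⊕ N ⊕ P = F ⊕ F ⊕ T = True ✓
A ⊕ G = T ⊕ T = False ✓
P ⊕ R = T ⊕ T = False ✓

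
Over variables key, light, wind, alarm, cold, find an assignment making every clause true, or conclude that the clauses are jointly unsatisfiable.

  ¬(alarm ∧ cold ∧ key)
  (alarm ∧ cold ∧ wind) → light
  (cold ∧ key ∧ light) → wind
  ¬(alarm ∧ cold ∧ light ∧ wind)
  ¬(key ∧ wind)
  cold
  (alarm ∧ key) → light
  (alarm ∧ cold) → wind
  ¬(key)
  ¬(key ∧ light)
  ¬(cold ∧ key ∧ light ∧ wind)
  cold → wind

Unit clause (cold) forces cold = True.
Unit clause (¬key) forces key = False.
In (¬cold ∨ wind) only wind is left, so wind = True.
Set light = True.
  then (¬alarm ∨ ¬cold ∨ ¬light ∨ ¬wind) forces alarm = False.
All clauses satisfied.

key = False, light = True, wind = True, alarm = False, cold = True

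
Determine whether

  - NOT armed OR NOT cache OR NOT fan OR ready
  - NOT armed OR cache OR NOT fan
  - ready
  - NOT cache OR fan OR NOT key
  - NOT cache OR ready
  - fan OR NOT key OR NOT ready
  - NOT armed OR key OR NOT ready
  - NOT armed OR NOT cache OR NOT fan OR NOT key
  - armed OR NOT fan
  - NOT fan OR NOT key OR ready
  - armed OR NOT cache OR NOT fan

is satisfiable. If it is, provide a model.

armed: False, key: False, fan: False, cache: True, ready: True

Unit clause (ready) forces ready = True.
Try armed = True:
  (NOT armed OR key OR NOT ready) forces key = True.
  (fan OR NOT key OR NOT ready) forces fan = True.
  (NOT armed OR cache OR NOT fan) forces cache = True.
  clause (NOT armed OR NOT cache OR NOT fan OR NOT key) is falsified — backtrack.
So armed = False.
  then (armed OR NOT fan) forces fan = False.
  then (fan OR NOT key OR NOT ready) forces key = False.
Set cache = True.
All clauses satisfied.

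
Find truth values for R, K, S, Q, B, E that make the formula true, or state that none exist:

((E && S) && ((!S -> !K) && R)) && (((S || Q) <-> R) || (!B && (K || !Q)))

R = True, K = False, S = True, Q = True, B = False, E = True

  (E && S) && ((!S -> !K) && R) = True
    E && S = True
    (!S -> !K) && R = True
      !S -> !K = True
        !S = False
        !K = True
  ((S || Q) <-> R) || (!B && (K || !Q)) = True
    (S || Q) <-> R = True
      S || Q = True
    !B && (K || !Q) = False
      !B = True
      K || !Q = False
        !Q = False
Both conjuncts True, so the formula holds.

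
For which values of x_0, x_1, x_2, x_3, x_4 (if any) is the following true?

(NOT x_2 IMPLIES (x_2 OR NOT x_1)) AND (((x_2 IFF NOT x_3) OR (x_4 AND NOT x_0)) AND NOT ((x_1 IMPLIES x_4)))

x_0 = False, x_1 = True, x_2 = True, x_3 = False, x_4 = False

  NOT x_2 IMPLIES (x_2 OR NOT x_1) = True
    NOT x_2 = False
    x_2 OR NOT x_1 = True
      NOT x_1 = False
  ((x_2 IFF NOT x_3) OR (x_4 AND NOT x_0)) AND NOT ((x_1 IMPLIES x_4)) = True
    (x_2 IFF NOT x_3) OR (x_4 AND NOT x_0) = True
      x_2 IFF NOT x_3 = True
        NOT x_3 = True
      x_4 AND NOT x_0 = False
        NOT x_0 = True
    NOT ((x_1 IMPLIES x_4)) = True
      x_1 IMPLIES x_4 = False
Both conjuncts True, so the formula holds.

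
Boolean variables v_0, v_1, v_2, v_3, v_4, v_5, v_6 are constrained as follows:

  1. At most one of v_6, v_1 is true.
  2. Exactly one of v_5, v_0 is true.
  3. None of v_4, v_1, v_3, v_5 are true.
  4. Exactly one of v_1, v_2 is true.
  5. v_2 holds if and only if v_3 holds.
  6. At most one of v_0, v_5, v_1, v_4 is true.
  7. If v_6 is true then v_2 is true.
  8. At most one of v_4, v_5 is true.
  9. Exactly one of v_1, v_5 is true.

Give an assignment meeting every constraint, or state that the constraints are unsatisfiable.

The formula is unsatisfiable.

Case v_1 = True:
  Constraint (3) is violated (v_1=T) — contradiction.
Case v_1 = False:
  (3) forces v_4 = False.
  (3) forces v_3 = False.
  (3) forces v_5 = False.
  Constraint (9) is violated (v_1=F, v_5=F) — contradiction.
Both cases fail — unsatisfiable.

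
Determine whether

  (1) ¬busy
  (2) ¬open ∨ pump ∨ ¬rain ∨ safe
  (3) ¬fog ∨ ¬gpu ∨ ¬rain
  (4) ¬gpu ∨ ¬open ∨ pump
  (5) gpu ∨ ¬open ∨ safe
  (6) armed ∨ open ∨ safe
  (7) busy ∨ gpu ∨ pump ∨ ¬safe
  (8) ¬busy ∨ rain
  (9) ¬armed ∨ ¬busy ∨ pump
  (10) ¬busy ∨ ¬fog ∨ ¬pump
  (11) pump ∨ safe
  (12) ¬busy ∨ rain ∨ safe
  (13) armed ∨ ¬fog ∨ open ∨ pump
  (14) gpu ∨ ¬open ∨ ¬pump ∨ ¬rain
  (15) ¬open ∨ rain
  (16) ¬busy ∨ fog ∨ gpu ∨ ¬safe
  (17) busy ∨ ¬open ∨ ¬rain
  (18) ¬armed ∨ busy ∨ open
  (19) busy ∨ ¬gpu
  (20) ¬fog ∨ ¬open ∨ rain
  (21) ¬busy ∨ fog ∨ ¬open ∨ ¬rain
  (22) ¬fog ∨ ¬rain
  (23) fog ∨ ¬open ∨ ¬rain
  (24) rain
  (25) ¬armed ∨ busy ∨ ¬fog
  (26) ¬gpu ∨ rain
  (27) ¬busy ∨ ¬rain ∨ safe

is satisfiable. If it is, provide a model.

Unit clause (¬busy) forces busy = False.
In (busy ∨ ¬gpu) only ¬gpu is left, so gpu = False.
Unit clause (rain) forces rain = True.
In (busy ∨ ¬open ∨ ¬rain) only ¬open is left, so open = False.
In (¬armed ∨ busy ∨ open) only ¬armed is left, so armed = False.
In (¬fog ∨ ¬rain) only ¬fog is left, so fog = False.
In (armed ∨ open ∨ safe) only safe is left, so safe = True.
In (busy ∨ gpu ∨ pump ∨ ¬safe) only pump is left, so pump = True.
All clauses satisfied.

pump = True; rain = True; armed = False; busy = False; safe = True; open = False; fog = False; gpu = False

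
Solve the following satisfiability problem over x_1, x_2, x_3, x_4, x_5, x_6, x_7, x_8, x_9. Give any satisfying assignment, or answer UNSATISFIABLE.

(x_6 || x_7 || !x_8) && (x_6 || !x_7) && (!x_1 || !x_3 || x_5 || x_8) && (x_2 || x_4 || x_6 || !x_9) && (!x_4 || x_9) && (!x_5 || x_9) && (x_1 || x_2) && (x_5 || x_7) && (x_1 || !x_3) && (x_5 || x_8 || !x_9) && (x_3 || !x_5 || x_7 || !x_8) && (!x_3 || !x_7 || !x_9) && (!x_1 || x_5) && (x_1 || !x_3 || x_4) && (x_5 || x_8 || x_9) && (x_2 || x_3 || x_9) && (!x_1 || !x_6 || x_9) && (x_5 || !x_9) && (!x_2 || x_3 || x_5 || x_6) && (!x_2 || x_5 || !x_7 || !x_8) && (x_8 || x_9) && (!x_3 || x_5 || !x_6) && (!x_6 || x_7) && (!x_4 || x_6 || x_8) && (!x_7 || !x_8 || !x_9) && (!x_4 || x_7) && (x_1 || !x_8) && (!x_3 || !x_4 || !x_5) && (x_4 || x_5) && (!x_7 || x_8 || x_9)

Set x_1 = True.
  then (!x_1 || x_5) forces x_5 = True.
  then (!x_5 || x_9) forces x_9 = True.
Set x_2 = True.
Set x_3 = True.
  then (!x_3 || !x_7 || !x_9) forces x_7 = False.
  then (!x_6 || x_7) forces x_6 = False.
  then (!x_4 || x_7) forces x_4 = False.
  then (x_6 || x_7 || !x_8) forces x_8 = False.
All clauses satisfied.

x_1 = True; x_2 = True; x_3 = True; x_4 = False; x_5 = True; x_6 = False; x_7 = False; x_8 = False; x_9 = True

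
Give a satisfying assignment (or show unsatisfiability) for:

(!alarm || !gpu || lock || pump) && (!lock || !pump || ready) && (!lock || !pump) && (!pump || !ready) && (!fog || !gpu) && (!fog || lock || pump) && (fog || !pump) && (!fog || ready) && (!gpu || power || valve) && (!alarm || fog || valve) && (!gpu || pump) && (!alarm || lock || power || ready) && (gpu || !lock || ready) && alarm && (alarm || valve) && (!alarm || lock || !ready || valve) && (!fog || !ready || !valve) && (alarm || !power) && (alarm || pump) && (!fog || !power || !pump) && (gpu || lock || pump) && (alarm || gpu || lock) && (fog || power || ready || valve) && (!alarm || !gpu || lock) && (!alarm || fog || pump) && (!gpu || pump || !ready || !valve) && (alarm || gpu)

Unit clause (alarm) forces alarm = True.
Try lock = False:
  (!alarm || !gpu || lock) forces gpu = False.
  (gpu || lock || pump) forces pump = True.
  (!pump || !ready) forces ready = False.
  (fog || !pump) forces fog = True.
  clause (!fog || ready) is falsified — backtrack.
So lock = True.
  then (!lock || !pump) forces pump = False.
  then (!gpu || pump) forces gpu = False.
  then (gpu || !lock || ready) forces ready = True.
  then (!alarm || fog || pump) forces fog = True.
  then (!fog || !ready || !valve) forces valve = False.
Set power = False.
All clauses satisfied.

lock=T; fog=T; valve=F; alarm=T; gpu=F; pump=F; power=F; ready=T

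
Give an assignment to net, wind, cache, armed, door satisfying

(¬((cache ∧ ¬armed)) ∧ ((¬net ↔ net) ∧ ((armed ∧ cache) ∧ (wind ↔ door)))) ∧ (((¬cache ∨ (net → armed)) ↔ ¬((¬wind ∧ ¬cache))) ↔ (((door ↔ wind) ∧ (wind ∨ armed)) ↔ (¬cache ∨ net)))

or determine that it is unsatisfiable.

The conjunct ¬net ↔ net is unsatisfiable on its own:
  net=F: evaluates to False.
  net=T: evaluates to False.
So the whole conjunction is unsatisfiable.

UNSATISFIABLE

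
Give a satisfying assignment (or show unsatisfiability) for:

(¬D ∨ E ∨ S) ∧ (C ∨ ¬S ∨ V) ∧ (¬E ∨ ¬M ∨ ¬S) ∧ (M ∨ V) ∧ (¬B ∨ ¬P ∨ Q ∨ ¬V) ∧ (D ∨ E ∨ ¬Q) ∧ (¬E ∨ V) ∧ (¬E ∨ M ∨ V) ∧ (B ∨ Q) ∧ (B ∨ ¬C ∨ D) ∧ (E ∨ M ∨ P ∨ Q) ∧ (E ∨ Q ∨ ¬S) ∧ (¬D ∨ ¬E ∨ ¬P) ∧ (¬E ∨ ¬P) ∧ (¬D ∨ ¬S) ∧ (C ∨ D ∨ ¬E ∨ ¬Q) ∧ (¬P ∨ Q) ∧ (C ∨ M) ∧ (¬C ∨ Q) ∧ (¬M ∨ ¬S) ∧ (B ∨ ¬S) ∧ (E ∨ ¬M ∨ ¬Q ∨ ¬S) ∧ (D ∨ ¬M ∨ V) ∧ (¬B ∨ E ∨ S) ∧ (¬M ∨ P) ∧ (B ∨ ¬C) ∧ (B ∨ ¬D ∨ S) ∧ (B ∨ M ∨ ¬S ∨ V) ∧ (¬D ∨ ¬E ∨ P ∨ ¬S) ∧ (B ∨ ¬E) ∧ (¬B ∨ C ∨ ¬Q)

S = False, D = False, B = True, P = False, C = True, E = True, V = True, M = False, Q = True

Set S = False.
Set D = False.
Try B = False:
  (B ∨ Q) forces Q = True.
  (D ∨ E ∨ ¬Q) forces E = True.
  clause (B ∨ ¬E) is falsified — backtrack.
So B = True.
  then (¬B ∨ E ∨ S) forces E = True.
  then (¬E ∨ V) forces V = True.
  then (¬E ∨ ¬P) forces P = False.
  then (¬M ∨ P) forces M = False.
  then (C ∨ M) forces C = True.
  then (¬C ∨ Q) forces Q = True.
All clauses satisfied.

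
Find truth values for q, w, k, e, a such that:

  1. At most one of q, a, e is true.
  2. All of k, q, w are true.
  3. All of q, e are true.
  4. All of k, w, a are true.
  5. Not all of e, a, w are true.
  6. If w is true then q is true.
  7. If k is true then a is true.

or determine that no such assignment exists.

Unsatisfiable — no assignment works.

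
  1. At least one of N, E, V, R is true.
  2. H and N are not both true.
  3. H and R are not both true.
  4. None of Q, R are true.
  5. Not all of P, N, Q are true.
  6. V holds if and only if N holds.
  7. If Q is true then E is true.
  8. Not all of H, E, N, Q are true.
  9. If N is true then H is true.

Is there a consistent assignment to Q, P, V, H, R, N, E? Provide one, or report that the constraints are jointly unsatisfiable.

Q=F, P=F, V=F, H=T, R=F, N=F, E=T

  (1) {N, E, V, R}: 1 true — at least one ✓
  (2) H=T, N=F — not both ✓
  (3) H=T, R=F — not both ✓
  (4) {Q, R}: 0 true — none ✓
  (5) {P, N, Q}: 0/3 true — not all ✓
  (6) V=F, N=F — same ✓
  (7) Q=F ⇒ E: vacuous ✓
  (8) {H, E, N, Q}: 2/4 true — not all ✓
  (9) N=F ⇒ H: vacuous ✓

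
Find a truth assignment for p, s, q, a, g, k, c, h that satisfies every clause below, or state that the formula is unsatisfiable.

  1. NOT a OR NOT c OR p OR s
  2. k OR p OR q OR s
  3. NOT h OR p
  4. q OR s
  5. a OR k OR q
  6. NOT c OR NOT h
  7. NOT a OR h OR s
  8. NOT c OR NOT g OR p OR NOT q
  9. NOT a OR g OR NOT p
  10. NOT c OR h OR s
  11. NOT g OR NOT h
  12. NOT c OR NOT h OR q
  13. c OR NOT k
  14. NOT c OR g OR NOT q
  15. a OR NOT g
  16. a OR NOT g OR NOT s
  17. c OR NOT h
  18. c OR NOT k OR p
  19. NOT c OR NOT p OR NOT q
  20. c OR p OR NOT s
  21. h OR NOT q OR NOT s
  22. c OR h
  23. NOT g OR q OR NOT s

p = True, s = True, q = False, a = False, g = False, k = True, c = True, h = False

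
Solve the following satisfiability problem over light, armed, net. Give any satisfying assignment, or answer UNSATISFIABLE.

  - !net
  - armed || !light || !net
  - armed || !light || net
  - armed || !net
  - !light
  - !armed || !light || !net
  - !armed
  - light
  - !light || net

The formula is unsatisfiable.

Case light = True:
  Clause (!light) is falsified — contradiction.
Case light = False:
  Clause (light) is falsified — contradiction.
Both cases fail, so the formula is unsatisfiable.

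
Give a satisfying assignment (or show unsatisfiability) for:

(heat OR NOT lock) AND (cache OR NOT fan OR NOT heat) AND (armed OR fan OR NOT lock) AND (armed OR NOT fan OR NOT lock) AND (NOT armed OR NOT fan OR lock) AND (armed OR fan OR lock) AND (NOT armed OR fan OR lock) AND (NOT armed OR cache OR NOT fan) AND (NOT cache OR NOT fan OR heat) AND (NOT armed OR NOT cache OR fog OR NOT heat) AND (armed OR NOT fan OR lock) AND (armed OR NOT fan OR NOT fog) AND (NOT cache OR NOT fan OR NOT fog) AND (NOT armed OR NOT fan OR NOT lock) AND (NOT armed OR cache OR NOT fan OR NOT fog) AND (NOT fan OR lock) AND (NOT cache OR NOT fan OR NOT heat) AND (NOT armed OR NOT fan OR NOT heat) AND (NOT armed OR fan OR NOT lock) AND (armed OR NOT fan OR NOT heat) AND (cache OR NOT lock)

Unsatisfiable

Case lock = True:
  (heat OR NOT lock) forces heat = True.
  (cache OR NOT lock) forces cache = True.
  (NOT cache OR NOT fan OR NOT heat) forces fan = False.
  (armed OR fan OR NOT lock) forces armed = True.
  Clause (NOT armed OR fan OR NOT lock) is falsified — contradiction.
Case lock = False:
  (NOT fan OR lock) forces fan = False.
  (armed OR fan OR lock) forces armed = True.
  Clause (NOT armed OR fan OR lock) is falsified — contradiction.
Both cases fail, so the formula is unsatisfiable.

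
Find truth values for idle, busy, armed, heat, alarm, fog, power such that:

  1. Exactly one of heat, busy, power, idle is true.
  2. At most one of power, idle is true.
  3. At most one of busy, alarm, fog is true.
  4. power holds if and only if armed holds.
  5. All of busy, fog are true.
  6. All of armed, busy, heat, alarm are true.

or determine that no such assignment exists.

No satisfying assignment exists.

Case fog = True:
  (3) with fog=T forces busy = False.
  Constraint (5) is violated (busy=F) — contradiction.
Case fog = False:
  Constraint (5) is violated (fog=F) — contradiction.
Both cases fail — unsatisfiable.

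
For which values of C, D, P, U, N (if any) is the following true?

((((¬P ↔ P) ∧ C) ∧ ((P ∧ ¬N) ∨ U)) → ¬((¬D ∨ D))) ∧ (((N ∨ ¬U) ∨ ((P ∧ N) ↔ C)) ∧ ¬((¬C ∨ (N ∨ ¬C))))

C: True, D: False, P: False, U: False, N: False

  (((¬P ↔ P) ∧ C) ∧ ((P ∧ ¬N) ∨ U)) → ¬((¬D ∨ D)) = True
    ((¬P ↔ P) ∧ C) ∧ ((P ∧ ¬N) ∨ U) = False
      (¬P ↔ P) ∧ C = False
        ¬P ↔ P = False
          ¬P = True
      (P ∧ ¬N) ∨ U = False
        P ∧ ¬N = False
          ¬N = True
    ¬((¬D ∨ D)) = False
      ¬D ∨ D = True
        ¬D = True
  ((N ∨ ¬U) ∨ ((P ∧ N) ↔ C)) ∧ ¬((¬C ∨ (N ∨ ¬C))) = True
    (N ∨ ¬U) ∨ ((P ∧ N) ↔ C) = True
      N ∨ ¬U = True
        ¬U = True
      (P ∧ N) ↔ C = False
        P ∧ N = False
    ¬((¬C ∨ (N ∨ ¬C))) = True
      ¬C ∨ (N ∨ ¬C) = False
        ¬C = False
        N ∨ ¬C = False
          ¬C = False
Both conjuncts True, so the formula holds.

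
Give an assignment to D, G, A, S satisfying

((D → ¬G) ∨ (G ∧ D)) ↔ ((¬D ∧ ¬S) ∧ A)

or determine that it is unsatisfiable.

D = False, G = False, A = True, S = False

  ((D → ¬G) ∨ (G ∧ D)) ↔ ((¬D ∧ ¬S) ∧ A) = True
    (D → ¬G) ∨ (G ∧ D) = True
      D → ¬G = True
        ¬G = True
      G ∧ D = False
    (¬D ∧ ¬S) ∧ A = True
      ¬D ∧ ¬S = True
        ¬D = True
        ¬S = True
The formula evaluates to True.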